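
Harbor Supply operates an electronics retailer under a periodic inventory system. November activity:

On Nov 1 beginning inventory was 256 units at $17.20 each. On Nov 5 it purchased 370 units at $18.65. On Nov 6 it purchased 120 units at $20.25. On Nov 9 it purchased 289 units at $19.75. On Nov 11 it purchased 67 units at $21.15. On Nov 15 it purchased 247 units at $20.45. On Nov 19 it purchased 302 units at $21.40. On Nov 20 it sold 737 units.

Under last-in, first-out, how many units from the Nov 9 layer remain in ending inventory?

Nov 20, 737 sold [LIFO — newest first]: 302 @ $21.40 + 247 @ $20.45 + 67 @ $21.15 + 121 @ $19.75 = $15,320.75
Ending inventory: 256 @ $17.20 + 370 @ $18.65 + 120 @ $20.25 + 168 @ $19.75 = $17,051.70

168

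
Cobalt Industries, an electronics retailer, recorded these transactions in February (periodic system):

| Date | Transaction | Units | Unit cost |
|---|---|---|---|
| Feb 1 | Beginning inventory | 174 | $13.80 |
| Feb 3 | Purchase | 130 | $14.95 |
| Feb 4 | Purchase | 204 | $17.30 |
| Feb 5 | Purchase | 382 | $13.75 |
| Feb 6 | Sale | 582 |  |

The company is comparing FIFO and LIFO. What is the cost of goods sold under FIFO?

FIFO COGS: 174 @ $13.80 + 130 @ $14.95 + 204 @ $17.30 + 74 @ $13.75 = $8,891.40
LIFO COGS: 382 @ $13.75 + 200 @ $17.30 = $8,712.50

COGS = $8,891.40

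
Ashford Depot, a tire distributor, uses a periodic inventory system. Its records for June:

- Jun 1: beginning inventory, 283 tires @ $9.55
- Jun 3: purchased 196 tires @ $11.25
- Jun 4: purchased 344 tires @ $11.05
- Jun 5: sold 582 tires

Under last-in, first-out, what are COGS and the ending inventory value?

COGS = $6,407.30; ending inventory = $2,301.55

Jun 5, 582 sold [LIFO — newest first]: 344 @ $11.05 + 196 @ $11.25 + 42 @ $9.55 = $6,407.30
Ending inventory: 241 @ $9.55 = $2,301.55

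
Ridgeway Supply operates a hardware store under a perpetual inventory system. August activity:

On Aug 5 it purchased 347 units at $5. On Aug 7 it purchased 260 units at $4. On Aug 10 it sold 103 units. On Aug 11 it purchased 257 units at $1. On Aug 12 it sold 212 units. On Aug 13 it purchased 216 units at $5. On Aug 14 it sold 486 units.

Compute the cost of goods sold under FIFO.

Aug 10, 103 sold [FIFO — oldest first]: 103 @ $5 = $515
Aug 12, 212 sold [FIFO — oldest first]: 212 @ $5 = $1,060
Aug 14, 486 sold [FIFO — oldest first]: 32 @ $5 + 260 @ $4 + 194 @ $1 = $1,394
Total COGS = $515 + $1,060 + $1,394 = $2,969
Ending inventory: 63 @ $1 + 216 @ $5 = $1,143

COGS = $2,969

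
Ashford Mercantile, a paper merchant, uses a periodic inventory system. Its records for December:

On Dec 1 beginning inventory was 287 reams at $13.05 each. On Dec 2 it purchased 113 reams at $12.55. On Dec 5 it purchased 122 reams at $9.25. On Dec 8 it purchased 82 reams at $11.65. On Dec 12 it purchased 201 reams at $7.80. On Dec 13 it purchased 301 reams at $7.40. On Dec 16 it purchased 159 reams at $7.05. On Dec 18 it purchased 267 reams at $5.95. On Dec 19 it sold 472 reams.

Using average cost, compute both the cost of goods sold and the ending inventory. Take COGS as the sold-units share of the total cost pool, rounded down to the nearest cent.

Dec 19, sell 472: 472/1532 × $13,752.10 → $4,236.93
Ending inventory (cost pool remaining) = $9,515.17

COGS = $4,236.93; ending inventory = $9,515.17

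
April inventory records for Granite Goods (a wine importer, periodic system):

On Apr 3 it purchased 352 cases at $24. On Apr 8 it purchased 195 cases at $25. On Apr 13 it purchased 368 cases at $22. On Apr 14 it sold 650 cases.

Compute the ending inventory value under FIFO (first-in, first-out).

Apr 14, 650 sold [FIFO — oldest first]: 352 @ $24 + 195 @ $25 + 103 @ $22 = $15,589
Ending inventory: 265 @ $22 = $5,830

Ending inventory = $5,830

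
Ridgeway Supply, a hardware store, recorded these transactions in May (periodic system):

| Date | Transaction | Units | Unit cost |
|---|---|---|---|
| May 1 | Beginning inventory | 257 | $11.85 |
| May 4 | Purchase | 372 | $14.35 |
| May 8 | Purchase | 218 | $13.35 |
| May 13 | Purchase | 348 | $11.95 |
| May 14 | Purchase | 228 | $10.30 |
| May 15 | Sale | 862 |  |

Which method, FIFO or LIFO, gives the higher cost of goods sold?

FIFO

FIFO COGS: 257 @ $11.85 + 372 @ $14.35 + 218 @ $13.35 + 15 @ $11.95 = $11,473.20
LIFO COGS: 228 @ $10.30 + 348 @ $11.95 + 218 @ $13.35 + 68 @ $14.35 = $10,393.10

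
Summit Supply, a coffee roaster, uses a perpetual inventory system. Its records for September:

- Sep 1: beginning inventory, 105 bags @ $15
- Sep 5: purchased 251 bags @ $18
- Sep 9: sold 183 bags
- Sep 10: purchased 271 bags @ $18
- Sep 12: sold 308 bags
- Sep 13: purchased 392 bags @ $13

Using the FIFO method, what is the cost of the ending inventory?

Ending inventory = $7,544

Sep 9, 183 sold [FIFO — oldest first]: 105 @ $15 + 78 @ $18 = $2,979
Sep 12, 308 sold [FIFO — oldest first]: 173 @ $18 + 135 @ $18 = $5,544
Total COGS = $2,979 + $5,544 = $8,523
Ending inventory: 136 @ $18 + 392 @ $13 = $7,544
Check: goods available $16,067 = COGS $8,523 + ending $7,544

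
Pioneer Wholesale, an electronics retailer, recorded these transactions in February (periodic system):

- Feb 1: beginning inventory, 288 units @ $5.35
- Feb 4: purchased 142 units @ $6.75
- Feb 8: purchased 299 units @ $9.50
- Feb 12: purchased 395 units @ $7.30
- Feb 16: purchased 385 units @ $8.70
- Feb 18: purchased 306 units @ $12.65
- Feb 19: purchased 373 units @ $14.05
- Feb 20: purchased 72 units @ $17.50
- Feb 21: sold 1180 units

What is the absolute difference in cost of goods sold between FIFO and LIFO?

FIFO COGS: 288 @ $5.35 + 142 @ $6.75 + 299 @ $9.50 + 395 @ $7.30 + 56 @ $8.70 = $8,710.50
LIFO COGS: 72 @ $17.50 + 373 @ $14.05 + 306 @ $12.65 + 385 @ $8.70 + 44 @ $7.30 = $14,042.25
Difference = |$8,710.50 − $14,042.25| = $5,331.75

$5,331.75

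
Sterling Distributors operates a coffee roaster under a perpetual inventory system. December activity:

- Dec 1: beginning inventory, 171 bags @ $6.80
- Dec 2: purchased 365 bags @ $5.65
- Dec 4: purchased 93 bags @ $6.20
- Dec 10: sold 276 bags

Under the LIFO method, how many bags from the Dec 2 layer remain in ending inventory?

182

Dec 10, 276 sold [LIFO — newest first]: 93 @ $6.20 + 183 @ $5.65 = $1,610.55
Ending inventory: 171 @ $6.80 + 182 @ $5.65 = $2,191.10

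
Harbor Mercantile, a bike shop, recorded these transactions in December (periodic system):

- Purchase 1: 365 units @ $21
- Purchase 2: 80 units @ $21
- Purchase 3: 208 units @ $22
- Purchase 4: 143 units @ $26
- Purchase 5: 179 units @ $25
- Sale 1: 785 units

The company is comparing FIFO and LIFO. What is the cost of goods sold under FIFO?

COGS = $17,353

FIFO COGS: 365 @ $21 + 80 @ $21 + 208 @ $22 + 132 @ $26 = $17,353
LIFO COGS: 179 @ $25 + 143 @ $26 + 208 @ $22 + 80 @ $21 + 175 @ $21 = $18,124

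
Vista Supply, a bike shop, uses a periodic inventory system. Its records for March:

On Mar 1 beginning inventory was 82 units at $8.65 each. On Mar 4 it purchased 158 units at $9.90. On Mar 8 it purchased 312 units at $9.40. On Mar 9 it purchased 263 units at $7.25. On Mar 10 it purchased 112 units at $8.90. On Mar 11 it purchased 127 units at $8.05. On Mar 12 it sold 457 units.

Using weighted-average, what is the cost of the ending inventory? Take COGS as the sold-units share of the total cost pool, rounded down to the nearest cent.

Mar 12, sell 457: 457/1054 × $9,132.20 → $3,959.59
Ending inventory (cost pool remaining) = $5,172.61

Ending inventory = $5,172.61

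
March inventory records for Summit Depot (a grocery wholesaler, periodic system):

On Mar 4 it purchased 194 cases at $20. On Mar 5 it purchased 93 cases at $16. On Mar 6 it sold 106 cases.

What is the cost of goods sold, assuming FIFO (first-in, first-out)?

COGS = $2,120

Mar 6, 106 sold [FIFO — oldest first]: 106 @ $20 = $2,120
Ending inventory: 88 @ $20 + 93 @ $16 = $3,248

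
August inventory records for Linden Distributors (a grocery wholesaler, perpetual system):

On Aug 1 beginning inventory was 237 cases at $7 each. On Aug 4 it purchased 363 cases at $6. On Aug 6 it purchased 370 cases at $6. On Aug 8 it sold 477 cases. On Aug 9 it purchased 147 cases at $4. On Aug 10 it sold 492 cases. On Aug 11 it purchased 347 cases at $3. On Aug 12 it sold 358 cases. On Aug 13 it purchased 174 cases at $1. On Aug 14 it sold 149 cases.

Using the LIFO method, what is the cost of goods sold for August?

Aug 8, 477 sold [LIFO — newest first]: 370 @ $6 + 107 @ $6 = $2,862
Aug 10, 492 sold [LIFO — newest first]: 147 @ $4 + 256 @ $6 + 89 @ $7 = $2,747
Aug 12, 358 sold [LIFO — newest first]: 347 @ $3 + 11 @ $7 = $1,118
Aug 14, 149 sold [LIFO — newest first]: 149 @ $1 = $149
Total COGS = $2,862 + $2,747 + $1,118 + $149 = $6,876
Ending inventory: 137 @ $7 + 25 @ $1 = $984

COGS = $6,876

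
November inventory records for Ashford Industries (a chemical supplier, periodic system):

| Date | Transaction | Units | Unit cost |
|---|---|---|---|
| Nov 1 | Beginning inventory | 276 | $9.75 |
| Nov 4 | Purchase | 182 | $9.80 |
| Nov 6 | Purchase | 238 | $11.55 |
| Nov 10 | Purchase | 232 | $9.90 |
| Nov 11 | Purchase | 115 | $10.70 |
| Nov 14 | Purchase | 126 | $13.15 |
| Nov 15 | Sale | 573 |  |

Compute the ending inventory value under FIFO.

Nov 15, 573 sold [FIFO — oldest first]: 276 @ $9.75 + 182 @ $9.80 + 115 @ $11.55 = $5,802.85
Ending inventory: 123 @ $11.55 + 232 @ $9.90 + 115 @ $10.70 + 126 @ $13.15 = $6,604.85
Check: goods available $12,407.70 = COGS $5,802.85 + ending $6,604.85

Ending inventory = $6,604.85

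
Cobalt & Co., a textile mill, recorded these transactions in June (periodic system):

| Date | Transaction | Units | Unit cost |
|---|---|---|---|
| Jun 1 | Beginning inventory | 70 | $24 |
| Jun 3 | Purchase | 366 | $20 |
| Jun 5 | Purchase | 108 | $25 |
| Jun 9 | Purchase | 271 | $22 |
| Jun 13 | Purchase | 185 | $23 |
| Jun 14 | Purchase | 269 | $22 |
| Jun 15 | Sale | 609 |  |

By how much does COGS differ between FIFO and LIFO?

$453

FIFO COGS: 70 @ $24 + 366 @ $20 + 108 @ $25 + 65 @ $22 = $13,130
LIFO COGS: 269 @ $22 + 185 @ $23 + 155 @ $22 = $13,583
Difference = |$13,130 − $13,583| = $453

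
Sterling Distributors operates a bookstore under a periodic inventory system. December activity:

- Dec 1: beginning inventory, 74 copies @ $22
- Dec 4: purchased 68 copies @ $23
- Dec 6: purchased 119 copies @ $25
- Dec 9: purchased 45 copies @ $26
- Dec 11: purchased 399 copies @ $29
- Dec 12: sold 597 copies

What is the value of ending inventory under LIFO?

Ending inventory = $2,410

Dec 12, 597 sold [LIFO — newest first]: 399 @ $29 + 45 @ $26 + 119 @ $25 + 34 @ $23 = $16,498
Ending inventory: 74 @ $22 + 34 @ $23 = $2,410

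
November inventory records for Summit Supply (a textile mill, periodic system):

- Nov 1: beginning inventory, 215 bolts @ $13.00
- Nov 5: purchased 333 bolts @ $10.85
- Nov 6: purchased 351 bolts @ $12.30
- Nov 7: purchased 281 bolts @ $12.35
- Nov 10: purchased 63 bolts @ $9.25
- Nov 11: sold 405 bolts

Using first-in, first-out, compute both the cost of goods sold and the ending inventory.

Nov 11, 405 sold [FIFO — oldest first]: 215 @ $13.00 + 190 @ $10.85 = $4,856.50
Ending inventory: 143 @ $10.85 + 351 @ $12.30 + 281 @ $12.35 + 63 @ $9.25 = $9,921.95
Check: goods available $14,778.45 = COGS $4,856.50 + ending $9,921.95

COGS = $4,856.50; ending inventory = $9,921.95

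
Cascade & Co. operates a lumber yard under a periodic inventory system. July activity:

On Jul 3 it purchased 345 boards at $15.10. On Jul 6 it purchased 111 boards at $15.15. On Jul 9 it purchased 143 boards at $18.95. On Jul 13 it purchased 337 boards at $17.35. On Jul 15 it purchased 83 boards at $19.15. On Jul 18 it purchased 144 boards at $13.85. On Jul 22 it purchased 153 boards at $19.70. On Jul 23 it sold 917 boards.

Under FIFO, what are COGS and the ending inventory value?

COGS = $15,118.30; ending inventory = $6,927.60

Jul 23, 917 sold [FIFO — oldest first]: 345 @ $15.10 + 111 @ $15.15 + 143 @ $18.95 + 318 @ $17.35 = $15,118.30
Ending inventory: 19 @ $17.35 + 83 @ $19.15 + 144 @ $13.85 + 153 @ $19.70 = $6,927.60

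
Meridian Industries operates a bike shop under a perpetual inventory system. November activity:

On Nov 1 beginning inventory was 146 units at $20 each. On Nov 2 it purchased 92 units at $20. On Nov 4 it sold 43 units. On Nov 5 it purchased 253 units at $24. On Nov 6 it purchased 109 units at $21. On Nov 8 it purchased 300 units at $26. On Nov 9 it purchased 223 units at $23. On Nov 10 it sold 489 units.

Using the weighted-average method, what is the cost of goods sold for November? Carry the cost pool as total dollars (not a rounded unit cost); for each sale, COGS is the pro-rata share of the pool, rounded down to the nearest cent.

COGS = $12,265.47

After Nov 1: 146 on hand, pool $2,920.00 (≈ $20.0000 each)
After Nov 2: 238 on hand, pool $4,760.00 (≈ $20.0000 each)
Nov 4, sell 43: 43/238 × $4,760.00 → $860.00
After Nov 5: 448 on hand, pool $9,972.00 (≈ $22.2589 each)
After Nov 6: 557 on hand, pool $12,261.00 (≈ $22.0126 each)
After Nov 8: 857 on hand, pool $20,061.00 (≈ $23.4084 each)
After Nov 9: 1080 on hand, pool $25,190.00 (≈ $23.3241 each)
Nov 10, sell 489: 489/1080 × $25,190.00 → $11,405.47
Total COGS = $860.00 + $11,405.47 = $12,265.47
Ending inventory (cost pool remaining) = $13,784.53
Check: goods available $26,050.00 = COGS $12,265.47 + ending $13,784.53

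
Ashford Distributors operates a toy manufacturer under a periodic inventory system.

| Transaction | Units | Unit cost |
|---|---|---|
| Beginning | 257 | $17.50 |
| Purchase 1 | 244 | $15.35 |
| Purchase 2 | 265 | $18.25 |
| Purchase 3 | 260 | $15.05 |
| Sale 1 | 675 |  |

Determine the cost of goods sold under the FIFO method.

COGS = $11,418.40

Sale 1 (675) [FIFO — oldest first]: 257 @ $17.50 + 244 @ $15.35 + 174 @ $18.25 = $11,418.40
Ending inventory: 91 @ $18.25 + 260 @ $15.05 = $5,573.75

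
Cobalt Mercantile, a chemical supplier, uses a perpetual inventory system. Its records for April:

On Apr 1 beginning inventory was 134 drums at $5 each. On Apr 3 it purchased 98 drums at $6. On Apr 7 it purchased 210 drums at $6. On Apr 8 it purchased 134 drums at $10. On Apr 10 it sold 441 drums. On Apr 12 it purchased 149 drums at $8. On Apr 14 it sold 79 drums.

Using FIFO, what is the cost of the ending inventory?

Apr 10, 441 sold [FIFO — oldest first]: 134 @ $5 + 98 @ $6 + 209 @ $6 = $2,512
Apr 14, 79 sold [FIFO — oldest first]: 1 @ $6 + 78 @ $10 = $786
Total COGS = $2,512 + $786 = $3,298
Ending inventory: 56 @ $10 + 149 @ $8 = $1,752
Check: goods available $5,050 = COGS $3,298 + ending $1,752

Ending inventory = $1,752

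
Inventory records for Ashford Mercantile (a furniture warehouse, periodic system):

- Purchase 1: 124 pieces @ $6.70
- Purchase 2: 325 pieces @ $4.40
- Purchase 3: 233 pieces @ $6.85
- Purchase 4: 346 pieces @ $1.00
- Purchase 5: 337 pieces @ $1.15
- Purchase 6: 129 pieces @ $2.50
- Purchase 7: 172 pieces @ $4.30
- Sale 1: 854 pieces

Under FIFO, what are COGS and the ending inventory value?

Sale 1 (854) [FIFO — oldest first]: 124 @ $6.70 + 325 @ $4.40 + 233 @ $6.85 + 172 @ $1.00 = $4,028.85
Ending inventory: 174 @ $1.00 + 337 @ $1.15 + 129 @ $2.50 + 172 @ $4.30 = $1,623.65
Check: goods available $5,652.50 = COGS $4,028.85 + ending $1,623.65

COGS = $4,028.85; ending inventory = $1,623.65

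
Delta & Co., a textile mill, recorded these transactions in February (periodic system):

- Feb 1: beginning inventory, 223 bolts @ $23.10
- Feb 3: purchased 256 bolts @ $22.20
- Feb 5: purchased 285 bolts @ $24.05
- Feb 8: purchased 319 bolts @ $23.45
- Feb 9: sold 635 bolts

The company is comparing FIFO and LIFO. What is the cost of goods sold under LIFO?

COGS = $15,023.00

FIFO COGS: 223 @ $23.10 + 256 @ $22.20 + 156 @ $24.05 = $14,586.30
LIFO COGS: 319 @ $23.45 + 285 @ $24.05 + 31 @ $22.20 = $15,023.00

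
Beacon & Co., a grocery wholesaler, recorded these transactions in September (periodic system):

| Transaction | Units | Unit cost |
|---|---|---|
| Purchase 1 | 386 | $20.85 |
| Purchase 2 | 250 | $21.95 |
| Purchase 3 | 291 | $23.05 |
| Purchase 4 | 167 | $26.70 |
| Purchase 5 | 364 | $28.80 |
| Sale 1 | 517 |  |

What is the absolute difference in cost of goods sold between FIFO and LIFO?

$3,644.75

FIFO COGS: 386 @ $20.85 + 131 @ $21.95 = $10,923.55
LIFO COGS: 364 @ $28.80 + 153 @ $26.70 = $14,568.30
Difference = |$10,923.55 − $14,568.30| = $3,644.75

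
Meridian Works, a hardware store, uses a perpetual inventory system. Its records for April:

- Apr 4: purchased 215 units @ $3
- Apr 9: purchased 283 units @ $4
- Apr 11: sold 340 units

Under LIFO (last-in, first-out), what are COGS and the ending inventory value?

Apr 11, 340 sold [LIFO — newest first]: 283 @ $4 + 57 @ $3 = $1,303
Ending inventory: 158 @ $3 = $474

COGS = $1,303; ending inventory = $474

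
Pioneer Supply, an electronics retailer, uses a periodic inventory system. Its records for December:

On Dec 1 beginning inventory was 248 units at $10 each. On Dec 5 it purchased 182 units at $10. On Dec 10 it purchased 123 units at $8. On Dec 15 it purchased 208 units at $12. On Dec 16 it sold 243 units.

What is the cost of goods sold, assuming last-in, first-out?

Dec 16, 243 sold [LIFO — newest first]: 208 @ $12 + 35 @ $8 = $2,776
Ending inventory: 248 @ $10 + 182 @ $10 + 88 @ $8 = $5,004
Check: goods available $7,780 = COGS $2,776 + ending $5,004

COGS = $2,776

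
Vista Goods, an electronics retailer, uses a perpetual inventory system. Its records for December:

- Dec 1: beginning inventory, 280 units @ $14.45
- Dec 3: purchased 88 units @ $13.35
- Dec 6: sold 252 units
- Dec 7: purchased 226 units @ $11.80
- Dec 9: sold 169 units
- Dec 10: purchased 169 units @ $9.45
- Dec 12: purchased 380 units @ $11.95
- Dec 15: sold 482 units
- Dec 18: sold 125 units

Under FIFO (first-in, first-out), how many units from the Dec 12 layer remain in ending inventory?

115

Dec 6, 252 sold [FIFO — oldest first]: 252 @ $14.45 = $3,641.40
Dec 9, 169 sold [FIFO — oldest first]: 28 @ $14.45 + 88 @ $13.35 + 53 @ $11.80 = $2,204.80
Dec 15, 482 sold [FIFO — oldest first]: 173 @ $11.80 + 169 @ $9.45 + 140 @ $11.95 = $5,311.45
Dec 18, 125 sold [FIFO — oldest first]: 125 @ $11.95 = $1,493.75
Total COGS = $3,641.40 + $2,204.80 + $5,311.45 + $1,493.75 = $12,651.40
Ending inventory: 115 @ $11.95 = $1,374.25
Check: goods available $14,025.65 = COGS $12,651.40 + ending $1,374.25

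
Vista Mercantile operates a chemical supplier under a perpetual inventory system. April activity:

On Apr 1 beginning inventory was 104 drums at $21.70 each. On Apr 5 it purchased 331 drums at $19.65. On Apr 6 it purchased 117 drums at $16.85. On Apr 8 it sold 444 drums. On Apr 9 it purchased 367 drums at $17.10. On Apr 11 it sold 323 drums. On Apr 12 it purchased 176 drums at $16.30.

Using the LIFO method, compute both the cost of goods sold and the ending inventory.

Apr 8, 444 sold [LIFO — newest first]: 117 @ $16.85 + 327 @ $19.65 = $8,397.00
Apr 11, 323 sold [LIFO — newest first]: 323 @ $17.10 = $5,523.30
Total COGS = $8,397.00 + $5,523.30 = $13,920.30
Ending inventory: 104 @ $21.70 + 4 @ $19.65 + 44 @ $17.10 + 176 @ $16.30 = $5,956.60

COGS = $13,920.30; ending inventory = $5,956.60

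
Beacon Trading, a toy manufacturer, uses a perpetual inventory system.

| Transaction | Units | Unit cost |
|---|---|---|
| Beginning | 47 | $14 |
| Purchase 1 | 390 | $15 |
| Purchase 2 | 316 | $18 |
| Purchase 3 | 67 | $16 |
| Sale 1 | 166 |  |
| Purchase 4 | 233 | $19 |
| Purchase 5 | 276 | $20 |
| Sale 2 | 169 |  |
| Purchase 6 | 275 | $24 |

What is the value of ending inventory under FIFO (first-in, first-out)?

Ending inventory = $24,837

Sale 1 (166) [FIFO — oldest first]: 47 @ $14 + 119 @ $15 = $2,443
Sale 2 (169) [FIFO — oldest first]: 169 @ $15 = $2,535
Total COGS = $2,443 + $2,535 = $4,978
Ending inventory: 102 @ $15 + 316 @ $18 + 67 @ $16 + 233 @ $19 + 276 @ $20 + 275 @ $24 = $24,837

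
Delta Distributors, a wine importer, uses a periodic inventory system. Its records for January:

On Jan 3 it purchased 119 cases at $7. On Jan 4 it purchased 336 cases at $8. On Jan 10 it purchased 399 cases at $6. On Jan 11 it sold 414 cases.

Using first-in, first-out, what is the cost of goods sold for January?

Jan 11, 414 sold [FIFO — oldest first]: 119 @ $7 + 295 @ $8 = $3,193
Ending inventory: 41 @ $8 + 399 @ $6 = $2,722

COGS = $3,193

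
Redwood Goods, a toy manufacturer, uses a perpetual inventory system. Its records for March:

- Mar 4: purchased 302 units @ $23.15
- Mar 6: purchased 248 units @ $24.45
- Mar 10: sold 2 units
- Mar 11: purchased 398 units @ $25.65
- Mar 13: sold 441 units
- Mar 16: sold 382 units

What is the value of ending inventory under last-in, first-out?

Ending inventory = $2,847.45

Mar 10, 2 sold [LIFO — newest first]: 2 @ $24.45 = $48.90
Mar 13, 441 sold [LIFO — newest first]: 398 @ $25.65 + 43 @ $24.45 = $11,260.05
Mar 16, 382 sold [LIFO — newest first]: 203 @ $24.45 + 179 @ $23.15 = $9,107.20
Total COGS = $48.90 + $11,260.05 + $9,107.20 = $20,416.15
Ending inventory: 123 @ $23.15 = $2,847.45
Check: goods available $23,263.60 = COGS $20,416.15 + ending $2,847.45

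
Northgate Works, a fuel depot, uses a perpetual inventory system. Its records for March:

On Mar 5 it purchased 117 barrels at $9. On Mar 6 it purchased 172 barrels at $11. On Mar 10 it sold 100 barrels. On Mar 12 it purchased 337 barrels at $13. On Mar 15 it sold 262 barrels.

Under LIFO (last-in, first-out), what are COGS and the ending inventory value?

COGS = $4,506; ending inventory = $2,820

Mar 10, 100 sold [LIFO — newest first]: 100 @ $11 = $1,100
Mar 15, 262 sold [LIFO — newest first]: 262 @ $13 = $3,406
Total COGS = $1,100 + $3,406 = $4,506
Ending inventory: 117 @ $9 + 72 @ $11 + 75 @ $13 = $2,820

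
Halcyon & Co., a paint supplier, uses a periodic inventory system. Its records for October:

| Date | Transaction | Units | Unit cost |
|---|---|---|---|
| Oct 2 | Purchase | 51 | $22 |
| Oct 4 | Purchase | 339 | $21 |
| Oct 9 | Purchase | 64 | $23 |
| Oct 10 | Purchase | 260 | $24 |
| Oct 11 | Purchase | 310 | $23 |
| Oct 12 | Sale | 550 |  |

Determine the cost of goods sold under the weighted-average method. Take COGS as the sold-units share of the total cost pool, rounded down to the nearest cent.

Oct 12, sell 550: 550/1024 × $23,083.00 → $12,398.09
Ending inventory (cost pool remaining) = $10,684.91

COGS = $12,398.09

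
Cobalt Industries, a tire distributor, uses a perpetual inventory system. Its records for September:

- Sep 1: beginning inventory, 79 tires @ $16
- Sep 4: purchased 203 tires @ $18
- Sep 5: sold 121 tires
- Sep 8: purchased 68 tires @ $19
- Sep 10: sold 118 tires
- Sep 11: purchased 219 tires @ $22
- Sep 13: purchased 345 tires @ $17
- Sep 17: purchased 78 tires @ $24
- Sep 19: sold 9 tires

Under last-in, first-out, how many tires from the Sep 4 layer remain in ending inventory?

Sep 5, 121 sold [LIFO — newest first]: 121 @ $18 = $2,178
Sep 10, 118 sold [LIFO — newest first]: 68 @ $19 + 50 @ $18 = $2,192
Sep 19, 9 sold [LIFO — newest first]: 9 @ $24 = $216
Total COGS = $2,178 + $2,192 + $216 = $4,586
Ending inventory: 79 @ $16 + 32 @ $18 + 219 @ $22 + 345 @ $17 + 69 @ $24 = $14,179

32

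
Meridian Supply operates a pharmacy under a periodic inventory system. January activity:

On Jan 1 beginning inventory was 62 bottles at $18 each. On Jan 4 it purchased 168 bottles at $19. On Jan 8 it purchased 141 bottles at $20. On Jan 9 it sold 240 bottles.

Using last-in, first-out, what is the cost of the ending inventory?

Jan 9, 240 sold [LIFO — newest first]: 141 @ $20 + 99 @ $19 = $4,701
Ending inventory: 62 @ $18 + 69 @ $19 = $2,427

Ending inventory = $2,427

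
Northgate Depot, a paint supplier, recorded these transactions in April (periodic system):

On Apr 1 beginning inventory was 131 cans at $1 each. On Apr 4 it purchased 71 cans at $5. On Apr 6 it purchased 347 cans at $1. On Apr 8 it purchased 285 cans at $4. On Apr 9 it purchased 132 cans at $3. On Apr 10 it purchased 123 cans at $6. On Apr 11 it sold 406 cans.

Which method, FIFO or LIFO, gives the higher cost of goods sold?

LIFO

FIFO COGS: 131 @ $1 + 71 @ $5 + 204 @ $1 = $690
LIFO COGS: 123 @ $6 + 132 @ $3 + 151 @ $4 = $1,738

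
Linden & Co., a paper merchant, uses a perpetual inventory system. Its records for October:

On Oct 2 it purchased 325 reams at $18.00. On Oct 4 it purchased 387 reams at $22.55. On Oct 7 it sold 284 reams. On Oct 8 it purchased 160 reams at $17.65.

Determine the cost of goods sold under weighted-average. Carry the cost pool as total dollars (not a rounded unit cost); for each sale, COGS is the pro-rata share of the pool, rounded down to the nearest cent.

After Oct 2: 325 on hand, pool $5,850.00 (≈ $18.0000 each)
After Oct 4: 712 on hand, pool $14,576.85 (≈ $20.4731 each)
Oct 7, sell 284: 284/712 × $14,576.85 → $5,814.36
After Oct 8: 588 on hand, pool $11,586.49 (≈ $19.7049 each)
Ending inventory (cost pool remaining) = $11,586.49
Check: goods available $17,400.85 = COGS $5,814.36 + ending $11,586.49

COGS = $5,814.36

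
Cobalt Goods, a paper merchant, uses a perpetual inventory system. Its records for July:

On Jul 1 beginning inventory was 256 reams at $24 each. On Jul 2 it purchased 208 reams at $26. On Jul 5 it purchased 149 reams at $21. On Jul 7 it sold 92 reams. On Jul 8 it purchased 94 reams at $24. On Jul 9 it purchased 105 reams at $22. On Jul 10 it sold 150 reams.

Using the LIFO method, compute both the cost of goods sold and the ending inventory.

Jul 7, 92 sold [LIFO — newest first]: 92 @ $21 = $1,932
Jul 10, 150 sold [LIFO — newest first]: 105 @ $22 + 45 @ $24 = $3,390
Total COGS = $1,932 + $3,390 = $5,322
Ending inventory: 256 @ $24 + 208 @ $26 + 57 @ $21 + 49 @ $24 = $13,925

COGS = $5,322; ending inventory = $13,925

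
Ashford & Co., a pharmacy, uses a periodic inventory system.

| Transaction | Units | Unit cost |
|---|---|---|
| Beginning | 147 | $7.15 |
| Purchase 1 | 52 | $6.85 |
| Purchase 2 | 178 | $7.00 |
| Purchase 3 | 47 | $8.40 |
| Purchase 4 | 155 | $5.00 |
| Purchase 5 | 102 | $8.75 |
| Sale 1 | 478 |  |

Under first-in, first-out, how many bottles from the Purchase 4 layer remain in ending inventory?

Sale 1 (478) [FIFO — oldest first]: 147 @ $7.15 + 52 @ $6.85 + 178 @ $7.00 + 47 @ $8.40 + 54 @ $5.00 = $3,318.05
Ending inventory: 101 @ $5.00 + 102 @ $8.75 = $1,397.50
Check: goods available $4,715.55 = COGS $3,318.05 + ending $1,397.50

101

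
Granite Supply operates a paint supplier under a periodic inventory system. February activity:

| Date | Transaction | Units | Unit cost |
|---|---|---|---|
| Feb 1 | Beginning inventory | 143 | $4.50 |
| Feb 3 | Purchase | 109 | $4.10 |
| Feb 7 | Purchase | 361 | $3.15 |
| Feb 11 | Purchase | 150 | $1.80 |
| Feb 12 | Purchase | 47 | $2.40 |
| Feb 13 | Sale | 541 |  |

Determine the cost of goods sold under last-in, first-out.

COGS = $1,466.40

Feb 13, 541 sold [LIFO — newest first]: 47 @ $2.40 + 150 @ $1.80 + 344 @ $3.15 = $1,466.40
Ending inventory: 143 @ $4.50 + 109 @ $4.10 + 17 @ $3.15 = $1,143.95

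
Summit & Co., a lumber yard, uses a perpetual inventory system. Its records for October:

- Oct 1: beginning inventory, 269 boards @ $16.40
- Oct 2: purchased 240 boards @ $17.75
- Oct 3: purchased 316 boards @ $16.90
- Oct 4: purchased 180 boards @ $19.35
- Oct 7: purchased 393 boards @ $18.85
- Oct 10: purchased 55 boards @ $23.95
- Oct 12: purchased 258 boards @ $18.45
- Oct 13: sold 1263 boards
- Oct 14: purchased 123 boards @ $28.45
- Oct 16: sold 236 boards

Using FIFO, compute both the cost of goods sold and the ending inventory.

Oct 13, 1263 sold [FIFO — oldest first]: 269 @ $16.40 + 240 @ $17.75 + 316 @ $16.90 + 180 @ $19.35 + 258 @ $18.85 = $22,358.30
Oct 16, 236 sold [FIFO — oldest first]: 135 @ $18.85 + 55 @ $23.95 + 46 @ $18.45 = $4,710.70
Total COGS = $22,358.30 + $4,710.70 = $27,069.00
Ending inventory: 212 @ $18.45 + 123 @ $28.45 = $7,410.75

COGS = $27,069.00; ending inventory = $7,410.75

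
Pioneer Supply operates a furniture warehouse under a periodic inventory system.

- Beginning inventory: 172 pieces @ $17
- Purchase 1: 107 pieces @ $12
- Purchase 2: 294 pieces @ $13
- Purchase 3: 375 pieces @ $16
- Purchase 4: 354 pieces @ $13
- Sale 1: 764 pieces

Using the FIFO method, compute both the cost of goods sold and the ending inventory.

COGS = $11,086; ending inventory = $7,546

Sale 1 (764) [FIFO — oldest first]: 172 @ $17 + 107 @ $12 + 294 @ $13 + 191 @ $16 = $11,086
Ending inventory: 184 @ $16 + 354 @ $13 = $7,546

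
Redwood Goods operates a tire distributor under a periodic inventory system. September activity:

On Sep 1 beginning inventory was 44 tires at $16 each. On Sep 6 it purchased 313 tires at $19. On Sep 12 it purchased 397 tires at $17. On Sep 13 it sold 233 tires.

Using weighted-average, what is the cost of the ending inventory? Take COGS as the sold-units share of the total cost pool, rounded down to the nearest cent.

Ending inventory = $9,259.16

Sep 13, sell 233: 233/754 × $13,400.00 → $4,140.84
Ending inventory (cost pool remaining) = $9,259.16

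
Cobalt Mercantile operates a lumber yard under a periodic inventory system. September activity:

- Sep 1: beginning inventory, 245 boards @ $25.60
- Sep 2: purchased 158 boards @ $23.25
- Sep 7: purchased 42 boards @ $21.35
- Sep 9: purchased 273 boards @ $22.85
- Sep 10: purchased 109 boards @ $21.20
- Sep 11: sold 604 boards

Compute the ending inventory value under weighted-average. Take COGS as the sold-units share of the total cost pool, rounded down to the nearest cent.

Sep 11, sell 604: 604/827 × $19,391.05 → $14,162.26
Ending inventory (cost pool remaining) = $5,228.79

Ending inventory = $5,228.79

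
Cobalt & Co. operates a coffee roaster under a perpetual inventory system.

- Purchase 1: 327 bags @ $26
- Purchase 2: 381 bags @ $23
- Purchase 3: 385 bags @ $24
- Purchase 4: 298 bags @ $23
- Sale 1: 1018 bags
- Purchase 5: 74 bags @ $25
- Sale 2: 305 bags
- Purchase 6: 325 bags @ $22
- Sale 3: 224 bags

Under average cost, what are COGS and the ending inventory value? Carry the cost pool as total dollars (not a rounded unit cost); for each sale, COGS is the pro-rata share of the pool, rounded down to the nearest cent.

After Purchase 1: 327 on hand, pool $8,502.00 (≈ $26.0000 each)
After Purchase 2: 708 on hand, pool $17,265.00 (≈ $24.3856 each)
After Purchase 3: 1093 on hand, pool $26,505.00 (≈ $24.2498 each)
After Purchase 4: 1391 on hand, pool $33,359.00 (≈ $23.9820 each)
Sale 1, sell 1018: 1018/1391 × $33,359.00 → $24,413.70
After Purchase 5: 447 on hand, pool $10,795.30 (≈ $24.1506 each)
Sale 2, sell 305: 305/447 × $10,795.30 → $7,365.92
After Purchase 6: 467 on hand, pool $10,579.38 (≈ $22.6539 each)
Sale 3, sell 224: 224/467 × $10,579.38 → $5,074.47
Total COGS = $24,413.70 + $7,365.92 + $5,074.47 = $36,854.09
Ending inventory (cost pool remaining) = $5,504.91
Check: goods available $42,359.00 = COGS $36,854.09 + ending $5,504.91

COGS = $36,854.09; ending inventory = $5,504.91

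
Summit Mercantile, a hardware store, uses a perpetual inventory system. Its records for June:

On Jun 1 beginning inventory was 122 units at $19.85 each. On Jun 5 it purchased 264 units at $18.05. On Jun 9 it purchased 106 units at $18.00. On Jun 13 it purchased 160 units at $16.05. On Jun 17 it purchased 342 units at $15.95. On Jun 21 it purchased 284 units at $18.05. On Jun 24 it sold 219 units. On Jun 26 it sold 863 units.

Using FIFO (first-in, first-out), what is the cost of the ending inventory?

Jun 24, 219 sold [FIFO — oldest first]: 122 @ $19.85 + 97 @ $18.05 = $4,172.55
Jun 26, 863 sold [FIFO — oldest first]: 167 @ $18.05 + 106 @ $18.00 + 160 @ $16.05 + 342 @ $15.95 + 88 @ $18.05 = $14,533.65
Total COGS = $4,172.55 + $14,533.65 = $18,706.20
Ending inventory: 196 @ $18.05 = $3,537.80
Check: goods available $22,244.00 = COGS $18,706.20 + ending $3,537.80

Ending inventory = $3,537.80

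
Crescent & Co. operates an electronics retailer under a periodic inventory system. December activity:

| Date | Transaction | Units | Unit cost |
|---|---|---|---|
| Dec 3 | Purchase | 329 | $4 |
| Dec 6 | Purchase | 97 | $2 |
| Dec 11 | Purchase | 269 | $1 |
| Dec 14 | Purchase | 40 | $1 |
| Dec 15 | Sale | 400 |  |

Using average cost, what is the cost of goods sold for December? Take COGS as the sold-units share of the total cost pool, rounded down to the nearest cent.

Dec 15, sell 400: 400/735 × $1,819.00 → $989.93
Ending inventory (cost pool remaining) = $829.07

COGS = $989.93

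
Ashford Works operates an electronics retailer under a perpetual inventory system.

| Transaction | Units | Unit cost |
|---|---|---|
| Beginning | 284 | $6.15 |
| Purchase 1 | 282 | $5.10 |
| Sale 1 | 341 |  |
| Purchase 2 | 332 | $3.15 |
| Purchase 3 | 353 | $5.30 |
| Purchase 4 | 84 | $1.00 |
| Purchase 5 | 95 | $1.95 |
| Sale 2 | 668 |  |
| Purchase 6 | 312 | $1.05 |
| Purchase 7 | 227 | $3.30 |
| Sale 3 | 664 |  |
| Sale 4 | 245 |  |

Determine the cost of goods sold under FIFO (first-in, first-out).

COGS = $7,279.15

Sale 1 (341) [FIFO — oldest first]: 284 @ $6.15 + 57 @ $5.10 = $2,037.30
Sale 2 (668) [FIFO — oldest first]: 225 @ $5.10 + 332 @ $3.15 + 111 @ $5.30 = $2,781.60
Sale 3 (664) [FIFO — oldest first]: 242 @ $5.30 + 84 @ $1.00 + 95 @ $1.95 + 243 @ $1.05 = $1,807.00
Sale 4 (245) [FIFO — oldest first]: 69 @ $1.05 + 176 @ $3.30 = $653.25
Total COGS = $2,037.30 + $2,781.60 + $1,807.00 + $653.25 = $7,279.15
Ending inventory: 51 @ $3.30 = $168.30
Check: goods available $7,447.45 = COGS $7,279.15 + ending $168.30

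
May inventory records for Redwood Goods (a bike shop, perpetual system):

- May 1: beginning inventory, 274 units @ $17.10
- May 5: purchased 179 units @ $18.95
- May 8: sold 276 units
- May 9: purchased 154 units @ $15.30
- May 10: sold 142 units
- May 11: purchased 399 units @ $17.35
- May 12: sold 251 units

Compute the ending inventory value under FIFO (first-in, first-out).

May 8, 276 sold [FIFO — oldest first]: 274 @ $17.10 + 2 @ $18.95 = $4,723.30
May 10, 142 sold [FIFO — oldest first]: 142 @ $18.95 = $2,690.90
May 12, 251 sold [FIFO — oldest first]: 35 @ $18.95 + 154 @ $15.30 + 62 @ $17.35 = $4,095.15
Total COGS = $4,723.30 + $2,690.90 + $4,095.15 = $11,509.35
Ending inventory: 337 @ $17.35 = $5,846.95

Ending inventory = $5,846.95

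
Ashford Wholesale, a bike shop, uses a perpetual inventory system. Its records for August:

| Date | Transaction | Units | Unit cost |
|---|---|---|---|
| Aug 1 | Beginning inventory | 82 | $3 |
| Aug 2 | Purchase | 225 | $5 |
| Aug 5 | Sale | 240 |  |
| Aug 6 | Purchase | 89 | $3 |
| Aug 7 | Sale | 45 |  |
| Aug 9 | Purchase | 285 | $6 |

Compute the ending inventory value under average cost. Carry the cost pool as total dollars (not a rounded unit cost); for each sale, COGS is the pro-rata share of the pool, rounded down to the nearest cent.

Ending inventory = $2,112.89

After Aug 1: 82 on hand, pool $246.00 (≈ $3.0000 each)
After Aug 2: 307 on hand, pool $1,371.00 (≈ $4.4658 each)
Aug 5, sell 240: 240/307 × $1,371.00 → $1,071.79
After Aug 6: 156 on hand, pool $566.21 (≈ $3.6296 each)
Aug 7, sell 45: 45/156 × $566.21 → $163.32
After Aug 9: 396 on hand, pool $2,112.89 (≈ $5.3356 each)
Total COGS = $1,071.79 + $163.32 = $1,235.11
Ending inventory (cost pool remaining) = $2,112.89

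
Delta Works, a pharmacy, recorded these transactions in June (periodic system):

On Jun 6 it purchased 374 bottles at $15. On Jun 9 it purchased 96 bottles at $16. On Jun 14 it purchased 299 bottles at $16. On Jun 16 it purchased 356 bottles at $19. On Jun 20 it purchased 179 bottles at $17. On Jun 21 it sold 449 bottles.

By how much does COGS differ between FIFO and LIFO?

$1,363

FIFO COGS: 374 @ $15 + 75 @ $16 = $6,810
LIFO COGS: 179 @ $17 + 270 @ $19 = $8,173
Difference = |$6,810 − $8,173| = $1,363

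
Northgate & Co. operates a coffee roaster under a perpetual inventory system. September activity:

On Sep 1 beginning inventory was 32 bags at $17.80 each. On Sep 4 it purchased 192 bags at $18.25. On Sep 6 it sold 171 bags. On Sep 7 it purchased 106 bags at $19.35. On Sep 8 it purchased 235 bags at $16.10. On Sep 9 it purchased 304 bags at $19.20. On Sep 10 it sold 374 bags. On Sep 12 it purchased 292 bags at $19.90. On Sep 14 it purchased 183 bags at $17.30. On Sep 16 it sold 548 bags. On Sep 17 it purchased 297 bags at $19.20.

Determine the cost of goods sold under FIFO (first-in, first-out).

Sep 6, 171 sold [FIFO — oldest first]: 32 @ $17.80 + 139 @ $18.25 = $3,106.35
Sep 10, 374 sold [FIFO — oldest first]: 53 @ $18.25 + 106 @ $19.35 + 215 @ $16.10 = $6,479.85
Sep 16, 548 sold [FIFO — oldest first]: 20 @ $16.10 + 304 @ $19.20 + 224 @ $19.90 = $10,616.40
Total COGS = $3,106.35 + $6,479.85 + $10,616.40 = $20,202.60
Ending inventory: 68 @ $19.90 + 183 @ $17.30 + 297 @ $19.20 = $10,221.50

COGS = $20,202.60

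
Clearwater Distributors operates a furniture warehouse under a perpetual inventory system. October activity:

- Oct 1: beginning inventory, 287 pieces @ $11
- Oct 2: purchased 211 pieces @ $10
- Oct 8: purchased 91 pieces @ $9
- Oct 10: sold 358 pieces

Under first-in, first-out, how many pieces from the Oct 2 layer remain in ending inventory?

140

Oct 10, 358 sold [FIFO — oldest first]: 287 @ $11 + 71 @ $10 = $3,867
Ending inventory: 140 @ $10 + 91 @ $9 = $2,219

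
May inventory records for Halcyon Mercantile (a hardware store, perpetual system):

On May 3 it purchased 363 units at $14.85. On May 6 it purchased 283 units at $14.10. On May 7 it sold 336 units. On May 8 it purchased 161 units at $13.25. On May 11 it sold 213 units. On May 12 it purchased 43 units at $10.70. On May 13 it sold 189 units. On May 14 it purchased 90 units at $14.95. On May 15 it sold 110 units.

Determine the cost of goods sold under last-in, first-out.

COGS = $11,953.50

May 7, 336 sold [LIFO — newest first]: 283 @ $14.10 + 53 @ $14.85 = $4,777.35
May 11, 213 sold [LIFO — newest first]: 161 @ $13.25 + 52 @ $14.85 = $2,905.45
May 13, 189 sold [LIFO — newest first]: 43 @ $10.70 + 146 @ $14.85 = $2,628.20
May 15, 110 sold [LIFO — newest first]: 90 @ $14.95 + 20 @ $14.85 = $1,642.50
Total COGS = $4,777.35 + $2,905.45 + $2,628.20 + $1,642.50 = $11,953.50
Ending inventory: 92 @ $14.85 = $1,366.20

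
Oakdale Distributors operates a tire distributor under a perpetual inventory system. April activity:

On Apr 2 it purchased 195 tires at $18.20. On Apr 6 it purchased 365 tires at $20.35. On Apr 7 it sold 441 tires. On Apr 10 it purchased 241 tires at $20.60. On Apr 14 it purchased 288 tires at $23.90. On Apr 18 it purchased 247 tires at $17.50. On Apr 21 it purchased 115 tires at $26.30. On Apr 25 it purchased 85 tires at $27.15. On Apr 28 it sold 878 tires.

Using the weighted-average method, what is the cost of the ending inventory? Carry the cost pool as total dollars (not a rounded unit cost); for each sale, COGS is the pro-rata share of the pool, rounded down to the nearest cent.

After Apr 2: 195 on hand, pool $3,549.00 (≈ $18.2000 each)
After Apr 6: 560 on hand, pool $10,976.75 (≈ $19.6013 each)
Apr 7, sell 441: 441/560 × $10,976.75 → $8,644.19
After Apr 10: 360 on hand, pool $7,297.16 (≈ $20.2699 each)
After Apr 14: 648 on hand, pool $14,180.36 (≈ $21.8833 each)
After Apr 18: 895 on hand, pool $18,502.86 (≈ $20.6736 each)
After Apr 21: 1010 on hand, pool $21,527.36 (≈ $21.3142 each)
After Apr 25: 1095 on hand, pool $23,835.11 (≈ $21.7672 each)
Apr 28, sell 878: 878/1095 × $23,835.11 → $19,111.62
Total COGS = $8,644.19 + $19,111.62 = $27,755.81
Ending inventory (cost pool remaining) = $4,723.49

Ending inventory = $4,723.49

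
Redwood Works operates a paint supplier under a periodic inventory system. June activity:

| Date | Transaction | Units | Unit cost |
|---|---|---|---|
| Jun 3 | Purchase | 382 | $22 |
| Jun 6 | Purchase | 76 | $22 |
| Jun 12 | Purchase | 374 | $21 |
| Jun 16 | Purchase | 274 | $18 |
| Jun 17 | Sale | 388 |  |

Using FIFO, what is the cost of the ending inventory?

Ending inventory = $14,326

Jun 17, 388 sold [FIFO — oldest first]: 382 @ $22 + 6 @ $22 = $8,536
Ending inventory: 70 @ $22 + 374 @ $21 + 274 @ $18 = $14,326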